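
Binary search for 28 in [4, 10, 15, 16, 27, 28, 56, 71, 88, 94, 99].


Step 1: lo=0, hi=10, mid=5, val=28

Found at index 5


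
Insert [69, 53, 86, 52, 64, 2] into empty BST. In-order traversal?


Insert 69: root
Insert 53: L from 69
Insert 86: R from 69
Insert 52: L from 69 -> L from 53
Insert 64: L from 69 -> R from 53
Insert 2: L from 69 -> L from 53 -> L from 52

In-order: [2, 52, 53, 64, 69, 86]


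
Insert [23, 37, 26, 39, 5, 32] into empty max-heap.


Insert 23: [23]
Insert 37: [37, 23]
Insert 26: [37, 23, 26]
Insert 39: [39, 37, 26, 23]
Insert 5: [39, 37, 26, 23, 5]
Insert 32: [39, 37, 32, 23, 5, 26]

Final heap: [39, 37, 32, 23, 5, 26]


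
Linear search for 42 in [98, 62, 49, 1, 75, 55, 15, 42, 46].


i=0: 98!=42
i=1: 62!=42
i=2: 49!=42
i=3: 1!=42
i=4: 75!=42
i=5: 55!=42
i=6: 15!=42
i=7: 42==42 found!

Found at 7, 8 comps


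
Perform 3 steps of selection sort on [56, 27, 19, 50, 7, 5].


Initial: [56, 27, 19, 50, 7, 5]
Step 1: min=5 at 5
  Swap: [5, 27, 19, 50, 7, 56]
Step 2: min=7 at 4
  Swap: [5, 7, 19, 50, 27, 56]
Step 3: min=19 at 2
  Swap: [5, 7, 19, 50, 27, 56]

After 3 steps: [5, 7, 19, 50, 27, 56]


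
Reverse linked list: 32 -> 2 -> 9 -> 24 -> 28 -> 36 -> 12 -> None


Step 1: curr=32, set curr.next=prev(None) | reversed so far: 32
Step 2: curr=2, set curr.next=prev(32) | reversed so far: 2 -> 32
Step 3: curr=9, set curr.next=prev(2) | reversed so far: 9 -> 2 -> 32
Step 4: curr=24, set curr.next=prev(9) | reversed so far: 24 -> 9 -> 2 -> 32
Step 5: curr=28, set curr.next=prev(24) | reversed so far: 28 -> 24 -> 9 -> 2 -> 32
Step 6: curr=36, set curr.next=prev(28) | reversed so far: 36 -> 28 -> 24 -> 9 -> 2 -> 32
Step 7: curr=12, set curr.next=prev(36) | reversed so far: 12 -> 36 -> 28 -> 24 -> 9 -> 2 -> 32

12 -> 36 -> 28 -> 24 -> 9 -> 2 -> 32 -> None


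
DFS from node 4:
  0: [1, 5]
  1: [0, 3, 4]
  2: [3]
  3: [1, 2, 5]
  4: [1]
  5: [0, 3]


Visit 4, push [1]
Visit 1, push [3, 0]
Visit 0, push [5]
Visit 5, push [3]
Visit 3, push [2]
Visit 2, push []

DFS order: [4, 1, 0, 5, 3, 2]


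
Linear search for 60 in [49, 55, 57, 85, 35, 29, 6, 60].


i=0: 49!=60
i=1: 55!=60
i=2: 57!=60
i=3: 85!=60
i=4: 35!=60
i=5: 29!=60
i=6: 6!=60
i=7: 60==60 found!

Found at 7, 8 comps


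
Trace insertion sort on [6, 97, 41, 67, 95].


Initial: [6, 97, 41, 67, 95]
Insert 97: [6, 97, 41, 67, 95]
Insert 41: [6, 41, 97, 67, 95]
Insert 67: [6, 41, 67, 97, 95]
Insert 95: [6, 41, 67, 95, 97]

Sorted: [6, 41, 67, 95, 97]


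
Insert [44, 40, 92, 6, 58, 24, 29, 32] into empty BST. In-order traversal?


Insert 44: root
Insert 40: L from 44
Insert 92: R from 44
Insert 6: L from 44 -> L from 40
Insert 58: R from 44 -> L from 92
Insert 24: L from 44 -> L from 40 -> R from 6
Insert 29: L from 44 -> L from 40 -> R from 6 -> R from 24
Insert 32: L from 44 -> L from 40 -> R from 6 -> R from 24 -> R from 29

In-order: [6, 24, 29, 32, 40, 44, 58, 92]


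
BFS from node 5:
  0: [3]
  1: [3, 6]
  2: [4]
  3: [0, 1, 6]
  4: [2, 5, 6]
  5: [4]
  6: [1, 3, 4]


Visit 5, enqueue [4]
Visit 4, enqueue [2, 6]
Visit 2, enqueue []
Visit 6, enqueue [1, 3]
Visit 1, enqueue []
Visit 3, enqueue [0]
Visit 0, enqueue []

BFS order: [5, 4, 2, 6, 1, 3, 0]


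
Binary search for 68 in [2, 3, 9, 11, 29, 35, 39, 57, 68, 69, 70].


Step 1: lo=0, hi=10, mid=5, val=35
Step 2: lo=6, hi=10, mid=8, val=68

Found at index 8


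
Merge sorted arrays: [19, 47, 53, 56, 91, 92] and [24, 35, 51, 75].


Take 19 from A
Take 24 from B
Take 35 from B
Take 47 from A
Take 51 from B
Take 53 from A
Take 56 from A
Take 75 from B

Merged: [19, 24, 35, 47, 51, 53, 56, 75, 91, 92]


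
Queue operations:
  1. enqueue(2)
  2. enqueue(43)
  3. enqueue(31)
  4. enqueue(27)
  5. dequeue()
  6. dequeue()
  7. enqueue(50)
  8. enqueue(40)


enqueue(2) -> [2]
enqueue(43) -> [2, 43]
enqueue(31) -> [2, 43, 31]
enqueue(27) -> [2, 43, 31, 27]
dequeue()->2, [43, 31, 27]
dequeue()->43, [31, 27]
enqueue(50) -> [31, 27, 50]
enqueue(40) -> [31, 27, 50, 40]

Final queue: [31, 27, 50, 40]


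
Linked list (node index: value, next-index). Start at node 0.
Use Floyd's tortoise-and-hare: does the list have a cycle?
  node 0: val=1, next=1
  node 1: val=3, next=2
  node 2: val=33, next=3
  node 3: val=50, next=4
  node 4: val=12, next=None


Floyd's tortoise (slow, +1) and hare (fast, +2):
  init: slow=0, fast=0
  step 1: slow=1, fast=2
  step 2: slow=2, fast=4
  step 3: fast -> None, no cycle

Cycle: no


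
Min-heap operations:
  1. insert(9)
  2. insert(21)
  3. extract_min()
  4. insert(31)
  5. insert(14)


insert(9) -> [9]
insert(21) -> [9, 21]
extract_min()->9, [21]
insert(31) -> [21, 31]
insert(14) -> [14, 31, 21]

Final heap: [14, 31, 21]


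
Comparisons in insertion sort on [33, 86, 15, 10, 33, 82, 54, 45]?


Algorithm: insertion sort
Input: [33, 86, 15, 10, 33, 82, 54, 45]
Sorted: [10, 15, 33, 33, 45, 54, 82, 86]

17


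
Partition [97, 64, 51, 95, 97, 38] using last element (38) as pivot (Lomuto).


Pivot: 38
Place pivot at 0: [38, 64, 51, 95, 97, 97]

Partitioned: [38, 64, 51, 95, 97, 97]


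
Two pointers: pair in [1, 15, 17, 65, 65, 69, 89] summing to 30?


lo=0(1)+hi=6(89)=90
lo=0(1)+hi=5(69)=70
lo=0(1)+hi=4(65)=66
lo=0(1)+hi=3(65)=66
lo=0(1)+hi=2(17)=18
lo=1(15)+hi=2(17)=32

No pair found


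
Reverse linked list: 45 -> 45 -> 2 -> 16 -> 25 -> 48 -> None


Step 1: curr=45, set curr.next=prev(None) | reversed so far: 45
Step 2: curr=45, set curr.next=prev(45) | reversed so far: 45 -> 45
Step 3: curr=2, set curr.next=prev(45) | reversed so far: 2 -> 45 -> 45
Step 4: curr=16, set curr.next=prev(2) | reversed so far: 16 -> 2 -> 45 -> 45
Step 5: curr=25, set curr.next=prev(16) | reversed so far: 25 -> 16 -> 2 -> 45 -> 45
Step 6: curr=48, set curr.next=prev(25) | reversed so far: 48 -> 25 -> 16 -> 2 -> 45 -> 45

48 -> 25 -> 16 -> 2 -> 45 -> 45 -> None


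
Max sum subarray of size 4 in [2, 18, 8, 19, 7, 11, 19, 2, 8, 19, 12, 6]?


[0:4]: 47
[1:5]: 52
[2:6]: 45
[3:7]: 56
[4:8]: 39
[5:9]: 40
[6:10]: 48
[7:11]: 41
[8:12]: 45

Max: 56 at [3:7]


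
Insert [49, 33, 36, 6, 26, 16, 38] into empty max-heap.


Insert 49: [49]
Insert 33: [49, 33]
Insert 36: [49, 33, 36]
Insert 6: [49, 33, 36, 6]
Insert 26: [49, 33, 36, 6, 26]
Insert 16: [49, 33, 36, 6, 26, 16]
Insert 38: [49, 33, 38, 6, 26, 16, 36]

Final heap: [49, 33, 38, 6, 26, 16, 36]


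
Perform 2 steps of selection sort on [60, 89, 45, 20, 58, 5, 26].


Initial: [60, 89, 45, 20, 58, 5, 26]
Step 1: min=5 at 5
  Swap: [5, 89, 45, 20, 58, 60, 26]
Step 2: min=20 at 3
  Swap: [5, 20, 45, 89, 58, 60, 26]

After 2 steps: [5, 20, 45, 89, 58, 60, 26]


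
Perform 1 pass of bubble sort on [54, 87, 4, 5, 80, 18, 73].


Initial: [54, 87, 4, 5, 80, 18, 73]
Pass 1: [54, 4, 5, 80, 18, 73, 87] (5 swaps)

After 1 pass: [54, 4, 5, 80, 18, 73, 87]


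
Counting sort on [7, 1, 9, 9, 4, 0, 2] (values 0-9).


Input: [7, 1, 9, 9, 4, 0, 2]
Counts: [1, 1, 1, 0, 1, 0, 0, 1, 0, 2]

Sorted: [0, 1, 2, 4, 7, 9, 9]


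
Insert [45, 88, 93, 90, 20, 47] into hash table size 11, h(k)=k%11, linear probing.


Insert 45: h=1 -> slot 1
Insert 88: h=0 -> slot 0
Insert 93: h=5 -> slot 5
Insert 90: h=2 -> slot 2
Insert 20: h=9 -> slot 9
Insert 47: h=3 -> slot 3

Table: [88, 45, 90, 47, None, 93, None, None, None, 20, None]


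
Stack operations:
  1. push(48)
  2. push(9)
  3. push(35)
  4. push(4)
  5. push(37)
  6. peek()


push(48) -> [48]
push(9) -> [48, 9]
push(35) -> [48, 9, 35]
push(4) -> [48, 9, 35, 4]
push(37) -> [48, 9, 35, 4, 37]
peek()->37

Final stack: [48, 9, 35, 4, 37]


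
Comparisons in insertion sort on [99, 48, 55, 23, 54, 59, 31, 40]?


Algorithm: insertion sort
Input: [99, 48, 55, 23, 54, 59, 31, 40]
Sorted: [23, 31, 40, 48, 54, 55, 59, 99]

23


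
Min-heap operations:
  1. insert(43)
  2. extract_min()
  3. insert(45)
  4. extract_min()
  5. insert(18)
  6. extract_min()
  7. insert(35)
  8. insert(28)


insert(43) -> [43]
extract_min()->43, []
insert(45) -> [45]
extract_min()->45, []
insert(18) -> [18]
extract_min()->18, []
insert(35) -> [35]
insert(28) -> [28, 35]

Final heap: [28, 35]


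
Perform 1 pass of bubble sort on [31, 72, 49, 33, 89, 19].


Initial: [31, 72, 49, 33, 89, 19]
Pass 1: [31, 49, 33, 72, 19, 89] (3 swaps)

After 1 pass: [31, 49, 33, 72, 19, 89]


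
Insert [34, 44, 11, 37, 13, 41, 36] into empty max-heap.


Insert 34: [34]
Insert 44: [44, 34]
Insert 11: [44, 34, 11]
Insert 37: [44, 37, 11, 34]
Insert 13: [44, 37, 11, 34, 13]
Insert 41: [44, 37, 41, 34, 13, 11]
Insert 36: [44, 37, 41, 34, 13, 11, 36]

Final heap: [44, 37, 41, 34, 13, 11, 36]


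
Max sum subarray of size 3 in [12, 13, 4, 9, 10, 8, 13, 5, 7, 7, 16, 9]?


[0:3]: 29
[1:4]: 26
[2:5]: 23
[3:6]: 27
[4:7]: 31
[5:8]: 26
[6:9]: 25
[7:10]: 19
[8:11]: 30
[9:12]: 32

Max: 32 at [9:12]


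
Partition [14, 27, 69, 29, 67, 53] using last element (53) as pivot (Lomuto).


Pivot: 53
  14 <= 53: advance i (no swap)
  27 <= 53: advance i (no swap)
  29 <= 53: swap -> [14, 27, 29, 69, 67, 53]
Place pivot at 3: [14, 27, 29, 53, 67, 69]

Partitioned: [14, 27, 29, 53, 67, 69]


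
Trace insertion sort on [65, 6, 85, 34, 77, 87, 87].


Initial: [65, 6, 85, 34, 77, 87, 87]
Insert 6: [6, 65, 85, 34, 77, 87, 87]
Insert 85: [6, 65, 85, 34, 77, 87, 87]
Insert 34: [6, 34, 65, 85, 77, 87, 87]
Insert 77: [6, 34, 65, 77, 85, 87, 87]
Insert 87: [6, 34, 65, 77, 85, 87, 87]
Insert 87: [6, 34, 65, 77, 85, 87, 87]

Sorted: [6, 34, 65, 77, 85, 87, 87]


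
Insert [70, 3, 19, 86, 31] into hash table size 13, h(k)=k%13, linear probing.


Insert 70: h=5 -> slot 5
Insert 3: h=3 -> slot 3
Insert 19: h=6 -> slot 6
Insert 86: h=8 -> slot 8
Insert 31: h=5, 2 probes -> slot 7

Table: [None, None, None, 3, None, 70, 19, 31, 86, None, None, None, None]


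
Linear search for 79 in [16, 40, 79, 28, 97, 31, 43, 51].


i=0: 16!=79
i=1: 40!=79
i=2: 79==79 found!

Found at 2, 3 comps


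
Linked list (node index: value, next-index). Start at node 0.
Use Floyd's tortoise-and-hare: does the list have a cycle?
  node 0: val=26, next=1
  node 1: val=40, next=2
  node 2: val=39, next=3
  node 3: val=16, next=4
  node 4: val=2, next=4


Floyd's tortoise (slow, +1) and hare (fast, +2):
  init: slow=0, fast=0
  step 1: slow=1, fast=2
  step 2: slow=2, fast=4
  step 3: slow=3, fast=4
  step 4: slow=4, fast=4
  slow == fast at node 4: cycle detected

Cycle: yes


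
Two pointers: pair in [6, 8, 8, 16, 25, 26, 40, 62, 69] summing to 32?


lo=0(6)+hi=8(69)=75
lo=0(6)+hi=7(62)=68
lo=0(6)+hi=6(40)=46
lo=0(6)+hi=5(26)=32

Yes: 6+26=32


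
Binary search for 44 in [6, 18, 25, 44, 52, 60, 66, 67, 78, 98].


Step 1: lo=0, hi=9, mid=4, val=52
Step 2: lo=0, hi=3, mid=1, val=18
Step 3: lo=2, hi=3, mid=2, val=25
Step 4: lo=3, hi=3, mid=3, val=44

Found at index 3


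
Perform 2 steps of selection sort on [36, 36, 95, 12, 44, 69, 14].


Initial: [36, 36, 95, 12, 44, 69, 14]
Step 1: min=12 at 3
  Swap: [12, 36, 95, 36, 44, 69, 14]
Step 2: min=14 at 6
  Swap: [12, 14, 95, 36, 44, 69, 36]

After 2 steps: [12, 14, 95, 36, 44, 69, 36]


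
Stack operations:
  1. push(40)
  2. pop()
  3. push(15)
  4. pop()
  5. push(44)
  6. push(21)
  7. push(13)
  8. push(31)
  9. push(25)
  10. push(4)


push(40) -> [40]
pop()->40, []
push(15) -> [15]
pop()->15, []
push(44) -> [44]
push(21) -> [44, 21]
push(13) -> [44, 21, 13]
push(31) -> [44, 21, 13, 31]
push(25) -> [44, 21, 13, 31, 25]
push(4) -> [44, 21, 13, 31, 25, 4]

Final stack: [44, 21, 13, 31, 25, 4]


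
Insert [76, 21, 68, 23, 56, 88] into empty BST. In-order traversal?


Insert 76: root
Insert 21: L from 76
Insert 68: L from 76 -> R from 21
Insert 23: L from 76 -> R from 21 -> L from 68
Insert 56: L from 76 -> R from 21 -> L from 68 -> R from 23
Insert 88: R from 76

In-order: [21, 23, 56, 68, 76, 88]


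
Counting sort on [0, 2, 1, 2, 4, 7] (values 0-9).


Input: [0, 2, 1, 2, 4, 7]
Counts: [1, 1, 2, 0, 1, 0, 0, 1, 0, 0]

Sorted: [0, 1, 2, 2, 4, 7]


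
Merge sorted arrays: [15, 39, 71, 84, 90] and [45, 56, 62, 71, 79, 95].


Take 15 from A
Take 39 from A
Take 45 from B
Take 56 from B
Take 62 from B
Take 71 from A
Take 71 from B
Take 79 from B
Take 84 from A
Take 90 from A

Merged: [15, 39, 45, 56, 62, 71, 71, 79, 84, 90, 95]


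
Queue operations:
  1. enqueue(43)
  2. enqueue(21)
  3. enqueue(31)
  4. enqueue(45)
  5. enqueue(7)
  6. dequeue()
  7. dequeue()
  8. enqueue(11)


enqueue(43) -> [43]
enqueue(21) -> [43, 21]
enqueue(31) -> [43, 21, 31]
enqueue(45) -> [43, 21, 31, 45]
enqueue(7) -> [43, 21, 31, 45, 7]
dequeue()->43, [21, 31, 45, 7]
dequeue()->21, [31, 45, 7]
enqueue(11) -> [31, 45, 7, 11]

Final queue: [31, 45, 7, 11]


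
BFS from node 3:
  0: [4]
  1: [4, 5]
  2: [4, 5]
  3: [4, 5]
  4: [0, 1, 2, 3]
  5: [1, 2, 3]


Visit 3, enqueue [4, 5]
Visit 4, enqueue [0, 1, 2]
Visit 5, enqueue []
Visit 0, enqueue []
Visit 1, enqueue []
Visit 2, enqueue []

BFS order: [3, 4, 5, 0, 1, 2]


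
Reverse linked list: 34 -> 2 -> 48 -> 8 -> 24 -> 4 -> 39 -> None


Step 1: curr=34, set curr.next=prev(None) | reversed so far: 34
Step 2: curr=2, set curr.next=prev(34) | reversed so far: 2 -> 34
Step 3: curr=48, set curr.next=prev(2) | reversed so far: 48 -> 2 -> 34
Step 4: curr=8, set curr.next=prev(48) | reversed so far: 8 -> 48 -> 2 -> 34
Step 5: curr=24, set curr.next=prev(8) | reversed so far: 24 -> 8 -> 48 -> 2 -> 34
Step 6: curr=4, set curr.next=prev(24) | reversed so far: 4 -> 24 -> 8 -> 48 -> 2 -> 34
Step 7: curr=39, set curr.next=prev(4) | reversed so far: 39 -> 4 -> 24 -> 8 -> 48 -> 2 -> 34

39 -> 4 -> 24 -> 8 -> 48 -> 2 -> 34 -> None


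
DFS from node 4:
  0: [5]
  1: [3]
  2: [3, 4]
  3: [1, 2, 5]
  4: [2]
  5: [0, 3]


Visit 4, push [2]
Visit 2, push [3]
Visit 3, push [5, 1]
Visit 1, push []
Visit 5, push [0]
Visit 0, push []

DFS order: [4, 2, 3, 1, 5, 0]


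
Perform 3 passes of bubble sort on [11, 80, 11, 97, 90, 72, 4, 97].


Initial: [11, 80, 11, 97, 90, 72, 4, 97]
Pass 1: [11, 11, 80, 90, 72, 4, 97, 97] (4 swaps)
Pass 2: [11, 11, 80, 72, 4, 90, 97, 97] (2 swaps)
Pass 3: [11, 11, 72, 4, 80, 90, 97, 97] (2 swaps)

After 3 passes: [11, 11, 72, 4, 80, 90, 97, 97]


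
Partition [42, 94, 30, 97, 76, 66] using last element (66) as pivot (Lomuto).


Pivot: 66
  42 <= 66: advance i (no swap)
  30 <= 66: swap -> [42, 30, 94, 97, 76, 66]
Place pivot at 2: [42, 30, 66, 97, 76, 94]

Partitioned: [42, 30, 66, 97, 76, 94]


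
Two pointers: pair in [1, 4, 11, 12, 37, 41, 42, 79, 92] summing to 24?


lo=0(1)+hi=8(92)=93
lo=0(1)+hi=7(79)=80
lo=0(1)+hi=6(42)=43
lo=0(1)+hi=5(41)=42
lo=0(1)+hi=4(37)=38
lo=0(1)+hi=3(12)=13
lo=1(4)+hi=3(12)=16
lo=2(11)+hi=3(12)=23

No pair found


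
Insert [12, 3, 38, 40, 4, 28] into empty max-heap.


Insert 12: [12]
Insert 3: [12, 3]
Insert 38: [38, 3, 12]
Insert 40: [40, 38, 12, 3]
Insert 4: [40, 38, 12, 3, 4]
Insert 28: [40, 38, 28, 3, 4, 12]

Final heap: [40, 38, 28, 3, 4, 12]


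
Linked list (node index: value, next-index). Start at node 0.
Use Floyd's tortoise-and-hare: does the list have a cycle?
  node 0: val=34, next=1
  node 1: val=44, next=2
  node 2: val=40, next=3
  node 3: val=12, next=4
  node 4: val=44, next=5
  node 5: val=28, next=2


Floyd's tortoise (slow, +1) and hare (fast, +2):
  init: slow=0, fast=0
  step 1: slow=1, fast=2
  step 2: slow=2, fast=4
  step 3: slow=3, fast=2
  step 4: slow=4, fast=4
  slow == fast at node 4: cycle detected

Cycle: yes


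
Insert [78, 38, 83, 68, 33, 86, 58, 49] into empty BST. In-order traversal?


Insert 78: root
Insert 38: L from 78
Insert 83: R from 78
Insert 68: L from 78 -> R from 38
Insert 33: L from 78 -> L from 38
Insert 86: R from 78 -> R from 83
Insert 58: L from 78 -> R from 38 -> L from 68
Insert 49: L from 78 -> R from 38 -> L from 68 -> L from 58

In-order: [33, 38, 49, 58, 68, 78, 83, 86]


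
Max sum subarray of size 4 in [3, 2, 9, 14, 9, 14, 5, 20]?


[0:4]: 28
[1:5]: 34
[2:6]: 46
[3:7]: 42
[4:8]: 48

Max: 48 at [4:8]


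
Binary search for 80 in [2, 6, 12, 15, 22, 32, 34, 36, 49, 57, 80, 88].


Step 1: lo=0, hi=11, mid=5, val=32
Step 2: lo=6, hi=11, mid=8, val=49
Step 3: lo=9, hi=11, mid=10, val=80

Found at index 10


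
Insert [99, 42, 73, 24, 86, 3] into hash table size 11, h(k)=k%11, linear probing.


Insert 99: h=0 -> slot 0
Insert 42: h=9 -> slot 9
Insert 73: h=7 -> slot 7
Insert 24: h=2 -> slot 2
Insert 86: h=9, 1 probes -> slot 10
Insert 3: h=3 -> slot 3

Table: [99, None, 24, 3, None, None, None, 73, None, 42, 86]


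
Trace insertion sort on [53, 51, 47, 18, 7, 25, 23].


Initial: [53, 51, 47, 18, 7, 25, 23]
Insert 51: [51, 53, 47, 18, 7, 25, 23]
Insert 47: [47, 51, 53, 18, 7, 25, 23]
Insert 18: [18, 47, 51, 53, 7, 25, 23]
Insert 7: [7, 18, 47, 51, 53, 25, 23]
Insert 25: [7, 18, 25, 47, 51, 53, 23]
Insert 23: [7, 18, 23, 25, 47, 51, 53]

Sorted: [7, 18, 23, 25, 47, 51, 53]


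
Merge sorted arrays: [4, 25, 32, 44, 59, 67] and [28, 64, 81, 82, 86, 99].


Take 4 from A
Take 25 from A
Take 28 from B
Take 32 from A
Take 44 from A
Take 59 from A
Take 64 from B
Take 67 from A

Merged: [4, 25, 28, 32, 44, 59, 64, 67, 81, 82, 86, 99]


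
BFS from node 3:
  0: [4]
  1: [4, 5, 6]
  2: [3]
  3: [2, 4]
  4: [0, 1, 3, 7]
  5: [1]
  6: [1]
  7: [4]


Visit 3, enqueue [2, 4]
Visit 2, enqueue []
Visit 4, enqueue [0, 1, 7]
Visit 0, enqueue []
Visit 1, enqueue [5, 6]
Visit 7, enqueue []
Visit 5, enqueue []
Visit 6, enqueue []

BFS order: [3, 2, 4, 0, 1, 7, 5, 6]


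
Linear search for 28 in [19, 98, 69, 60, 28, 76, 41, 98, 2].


i=0: 19!=28
i=1: 98!=28
i=2: 69!=28
i=3: 60!=28
i=4: 28==28 found!

Found at 4, 5 comps


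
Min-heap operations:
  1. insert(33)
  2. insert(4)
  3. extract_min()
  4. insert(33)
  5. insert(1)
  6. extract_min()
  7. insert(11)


insert(33) -> [33]
insert(4) -> [4, 33]
extract_min()->4, [33]
insert(33) -> [33, 33]
insert(1) -> [1, 33, 33]
extract_min()->1, [33, 33]
insert(11) -> [11, 33, 33]

Final heap: [11, 33, 33]


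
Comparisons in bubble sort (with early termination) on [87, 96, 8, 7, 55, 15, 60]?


Algorithm: bubble sort (with early termination)
Input: [87, 96, 8, 7, 55, 15, 60]
Sorted: [7, 8, 15, 55, 60, 87, 96]

18


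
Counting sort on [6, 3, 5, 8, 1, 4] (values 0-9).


Input: [6, 3, 5, 8, 1, 4]
Counts: [0, 1, 0, 1, 1, 1, 1, 0, 1, 0]

Sorted: [1, 3, 4, 5, 6, 8]


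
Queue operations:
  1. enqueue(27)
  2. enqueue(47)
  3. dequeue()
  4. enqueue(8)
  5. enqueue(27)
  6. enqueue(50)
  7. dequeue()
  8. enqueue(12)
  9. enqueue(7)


enqueue(27) -> [27]
enqueue(47) -> [27, 47]
dequeue()->27, [47]
enqueue(8) -> [47, 8]
enqueue(27) -> [47, 8, 27]
enqueue(50) -> [47, 8, 27, 50]
dequeue()->47, [8, 27, 50]
enqueue(12) -> [8, 27, 50, 12]
enqueue(7) -> [8, 27, 50, 12, 7]

Final queue: [8, 27, 50, 12, 7]


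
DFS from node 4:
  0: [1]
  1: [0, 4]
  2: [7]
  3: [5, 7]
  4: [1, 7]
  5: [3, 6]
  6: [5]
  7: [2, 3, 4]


Visit 4, push [7, 1]
Visit 1, push [0]
Visit 0, push []
Visit 7, push [3, 2]
Visit 2, push []
Visit 3, push [5]
Visit 5, push [6]
Visit 6, push []

DFS order: [4, 1, 0, 7, 2, 3, 5, 6]


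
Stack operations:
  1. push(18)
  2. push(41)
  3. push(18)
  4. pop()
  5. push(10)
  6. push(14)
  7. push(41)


push(18) -> [18]
push(41) -> [18, 41]
push(18) -> [18, 41, 18]
pop()->18, [18, 41]
push(10) -> [18, 41, 10]
push(14) -> [18, 41, 10, 14]
push(41) -> [18, 41, 10, 14, 41]

Final stack: [18, 41, 10, 14, 41]


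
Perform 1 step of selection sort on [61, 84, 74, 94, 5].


Initial: [61, 84, 74, 94, 5]
Step 1: min=5 at 4
  Swap: [5, 84, 74, 94, 61]

After 1 step: [5, 84, 74, 94, 61]


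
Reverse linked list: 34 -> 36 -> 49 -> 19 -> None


Step 1: curr=34, set curr.next=prev(None) | reversed so far: 34
Step 2: curr=36, set curr.next=prev(34) | reversed so far: 36 -> 34
Step 3: curr=49, set curr.next=prev(36) | reversed so far: 49 -> 36 -> 34
Step 4: curr=19, set curr.next=prev(49) | reversed so far: 19 -> 49 -> 36 -> 34

19 -> 49 -> 36 -> 34 -> None


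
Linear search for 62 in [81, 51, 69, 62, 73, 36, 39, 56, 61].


i=0: 81!=62
i=1: 51!=62
i=2: 69!=62
i=3: 62==62 found!

Found at 3, 4 comps


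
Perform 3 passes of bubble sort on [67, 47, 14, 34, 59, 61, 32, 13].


Initial: [67, 47, 14, 34, 59, 61, 32, 13]
Pass 1: [47, 14, 34, 59, 61, 32, 13, 67] (7 swaps)
Pass 2: [14, 34, 47, 59, 32, 13, 61, 67] (4 swaps)
Pass 3: [14, 34, 47, 32, 13, 59, 61, 67] (2 swaps)

After 3 passes: [14, 34, 47, 32, 13, 59, 61, 67]


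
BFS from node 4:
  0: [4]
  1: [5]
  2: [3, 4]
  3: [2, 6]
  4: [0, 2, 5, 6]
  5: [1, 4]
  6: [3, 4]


Visit 4, enqueue [0, 2, 5, 6]
Visit 0, enqueue []
Visit 2, enqueue [3]
Visit 5, enqueue [1]
Visit 6, enqueue []
Visit 3, enqueue []
Visit 1, enqueue []

BFS order: [4, 0, 2, 5, 6, 3, 1]


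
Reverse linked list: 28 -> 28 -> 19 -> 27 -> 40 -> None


Step 1: curr=28, set curr.next=prev(None) | reversed so far: 28
Step 2: curr=28, set curr.next=prev(28) | reversed so far: 28 -> 28
Step 3: curr=19, set curr.next=prev(28) | reversed so far: 19 -> 28 -> 28
Step 4: curr=27, set curr.next=prev(19) | reversed so far: 27 -> 19 -> 28 -> 28
Step 5: curr=40, set curr.next=prev(27) | reversed so far: 40 -> 27 -> 19 -> 28 -> 28

40 -> 27 -> 19 -> 28 -> 28 -> None


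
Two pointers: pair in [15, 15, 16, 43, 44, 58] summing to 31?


lo=0(15)+hi=5(58)=73
lo=0(15)+hi=4(44)=59
lo=0(15)+hi=3(43)=58
lo=0(15)+hi=2(16)=31

Yes: 15+16=31


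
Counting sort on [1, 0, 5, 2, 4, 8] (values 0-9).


Input: [1, 0, 5, 2, 4, 8]
Counts: [1, 1, 1, 0, 1, 1, 0, 0, 1, 0]

Sorted: [0, 1, 2, 4, 5, 8]


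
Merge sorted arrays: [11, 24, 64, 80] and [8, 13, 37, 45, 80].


Take 8 from B
Take 11 from A
Take 13 from B
Take 24 from A
Take 37 from B
Take 45 from B
Take 64 from A
Take 80 from A

Merged: [8, 11, 13, 24, 37, 45, 64, 80, 80]


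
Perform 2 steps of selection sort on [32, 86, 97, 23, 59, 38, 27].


Initial: [32, 86, 97, 23, 59, 38, 27]
Step 1: min=23 at 3
  Swap: [23, 86, 97, 32, 59, 38, 27]
Step 2: min=27 at 6
  Swap: [23, 27, 97, 32, 59, 38, 86]

After 2 steps: [23, 27, 97, 32, 59, 38, 86]


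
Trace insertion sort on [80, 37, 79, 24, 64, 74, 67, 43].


Initial: [80, 37, 79, 24, 64, 74, 67, 43]
Insert 37: [37, 80, 79, 24, 64, 74, 67, 43]
Insert 79: [37, 79, 80, 24, 64, 74, 67, 43]
Insert 24: [24, 37, 79, 80, 64, 74, 67, 43]
Insert 64: [24, 37, 64, 79, 80, 74, 67, 43]
Insert 74: [24, 37, 64, 74, 79, 80, 67, 43]
Insert 67: [24, 37, 64, 67, 74, 79, 80, 43]
Insert 43: [24, 37, 43, 64, 67, 74, 79, 80]

Sorted: [24, 37, 43, 64, 67, 74, 79, 80]


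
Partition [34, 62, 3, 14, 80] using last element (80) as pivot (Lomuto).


Pivot: 80
  34 <= 80: advance i (no swap)
  62 <= 80: advance i (no swap)
  3 <= 80: advance i (no swap)
  14 <= 80: advance i (no swap)
Place pivot at 4: [34, 62, 3, 14, 80]

Partitioned: [34, 62, 3, 14, 80]


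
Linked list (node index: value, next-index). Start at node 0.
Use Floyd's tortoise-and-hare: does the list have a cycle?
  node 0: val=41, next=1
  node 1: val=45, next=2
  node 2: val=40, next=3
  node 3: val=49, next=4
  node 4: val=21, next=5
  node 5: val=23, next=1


Floyd's tortoise (slow, +1) and hare (fast, +2):
  init: slow=0, fast=0
  step 1: slow=1, fast=2
  step 2: slow=2, fast=4
  step 3: slow=3, fast=1
  step 4: slow=4, fast=3
  step 5: slow=5, fast=5
  slow == fast at node 5: cycle detected

Cycle: yes


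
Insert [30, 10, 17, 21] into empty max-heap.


Insert 30: [30]
Insert 10: [30, 10]
Insert 17: [30, 10, 17]
Insert 21: [30, 21, 17, 10]

Final heap: [30, 21, 17, 10]


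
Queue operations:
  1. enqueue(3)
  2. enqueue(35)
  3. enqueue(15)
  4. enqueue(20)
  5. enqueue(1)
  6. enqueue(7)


enqueue(3) -> [3]
enqueue(35) -> [3, 35]
enqueue(15) -> [3, 35, 15]
enqueue(20) -> [3, 35, 15, 20]
enqueue(1) -> [3, 35, 15, 20, 1]
enqueue(7) -> [3, 35, 15, 20, 1, 7]

Final queue: [3, 35, 15, 20, 1, 7]


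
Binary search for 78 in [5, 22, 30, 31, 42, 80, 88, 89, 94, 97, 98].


Step 1: lo=0, hi=10, mid=5, val=80
Step 2: lo=0, hi=4, mid=2, val=30
Step 3: lo=3, hi=4, mid=3, val=31
Step 4: lo=4, hi=4, mid=4, val=42

Not found


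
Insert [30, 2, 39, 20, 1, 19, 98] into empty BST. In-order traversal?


Insert 30: root
Insert 2: L from 30
Insert 39: R from 30
Insert 20: L from 30 -> R from 2
Insert 1: L from 30 -> L from 2
Insert 19: L from 30 -> R from 2 -> L from 20
Insert 98: R from 30 -> R from 39

In-order: [1, 2, 19, 20, 30, 39, 98]


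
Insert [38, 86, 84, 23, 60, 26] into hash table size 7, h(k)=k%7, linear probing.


Insert 38: h=3 -> slot 3
Insert 86: h=2 -> slot 2
Insert 84: h=0 -> slot 0
Insert 23: h=2, 2 probes -> slot 4
Insert 60: h=4, 1 probes -> slot 5
Insert 26: h=5, 1 probes -> slot 6

Table: [84, None, 86, 38, 23, 60, 26]


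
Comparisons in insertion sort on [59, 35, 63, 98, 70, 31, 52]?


Algorithm: insertion sort
Input: [59, 35, 63, 98, 70, 31, 52]
Sorted: [31, 35, 52, 59, 63, 70, 98]

15


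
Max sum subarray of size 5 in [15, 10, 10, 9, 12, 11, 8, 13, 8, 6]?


[0:5]: 56
[1:6]: 52
[2:7]: 50
[3:8]: 53
[4:9]: 52
[5:10]: 46

Max: 56 at [0:5]


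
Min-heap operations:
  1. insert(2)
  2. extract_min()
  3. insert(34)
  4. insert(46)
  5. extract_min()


insert(2) -> [2]
extract_min()->2, []
insert(34) -> [34]
insert(46) -> [34, 46]
extract_min()->34, [46]

Final heap: [46]


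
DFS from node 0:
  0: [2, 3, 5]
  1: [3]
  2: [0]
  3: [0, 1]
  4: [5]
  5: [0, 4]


Visit 0, push [5, 3, 2]
Visit 2, push []
Visit 3, push [1]
Visit 1, push []
Visit 5, push [4]
Visit 4, push []

DFS order: [0, 2, 3, 1, 5, 4]


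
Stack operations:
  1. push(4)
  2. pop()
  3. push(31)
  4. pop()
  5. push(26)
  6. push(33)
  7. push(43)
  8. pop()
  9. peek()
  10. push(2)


push(4) -> [4]
pop()->4, []
push(31) -> [31]
pop()->31, []
push(26) -> [26]
push(33) -> [26, 33]
push(43) -> [26, 33, 43]
pop()->43, [26, 33]
peek()->33
push(2) -> [26, 33, 2]

Final stack: [26, 33, 2]


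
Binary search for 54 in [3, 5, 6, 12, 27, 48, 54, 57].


Step 1: lo=0, hi=7, mid=3, val=12
Step 2: lo=4, hi=7, mid=5, val=48
Step 3: lo=6, hi=7, mid=6, val=54

Found at index 6


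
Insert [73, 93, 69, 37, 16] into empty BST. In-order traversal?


Insert 73: root
Insert 93: R from 73
Insert 69: L from 73
Insert 37: L from 73 -> L from 69
Insert 16: L from 73 -> L from 69 -> L from 37

In-order: [16, 37, 69, 73, 93]


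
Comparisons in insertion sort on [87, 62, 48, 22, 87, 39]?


Algorithm: insertion sort
Input: [87, 62, 48, 22, 87, 39]
Sorted: [22, 39, 48, 62, 87, 87]

12


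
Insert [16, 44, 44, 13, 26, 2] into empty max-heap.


Insert 16: [16]
Insert 44: [44, 16]
Insert 44: [44, 16, 44]
Insert 13: [44, 16, 44, 13]
Insert 26: [44, 26, 44, 13, 16]
Insert 2: [44, 26, 44, 13, 16, 2]

Final heap: [44, 26, 44, 13, 16, 2]


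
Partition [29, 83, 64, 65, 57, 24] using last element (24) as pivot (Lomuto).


Pivot: 24
Place pivot at 0: [24, 83, 64, 65, 57, 29]

Partitioned: [24, 83, 64, 65, 57, 29]


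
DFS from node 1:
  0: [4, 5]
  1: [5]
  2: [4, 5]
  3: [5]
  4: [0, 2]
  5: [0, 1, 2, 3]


Visit 1, push [5]
Visit 5, push [3, 2, 0]
Visit 0, push [4]
Visit 4, push [2]
Visit 2, push []
Visit 3, push []

DFS order: [1, 5, 0, 4, 2, 3]


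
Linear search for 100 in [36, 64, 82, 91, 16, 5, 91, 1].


i=0: 36!=100
i=1: 64!=100
i=2: 82!=100
i=3: 91!=100
i=4: 16!=100
i=5: 5!=100
i=6: 91!=100
i=7: 1!=100

Not found, 8 comps


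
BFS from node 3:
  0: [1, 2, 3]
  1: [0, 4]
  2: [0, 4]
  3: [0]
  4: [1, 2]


Visit 3, enqueue [0]
Visit 0, enqueue [1, 2]
Visit 1, enqueue [4]
Visit 2, enqueue []
Visit 4, enqueue []

BFS order: [3, 0, 1, 2, 4]


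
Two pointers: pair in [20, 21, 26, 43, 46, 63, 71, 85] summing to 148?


lo=0(20)+hi=7(85)=105
lo=1(21)+hi=7(85)=106
lo=2(26)+hi=7(85)=111
lo=3(43)+hi=7(85)=128
lo=4(46)+hi=7(85)=131
lo=5(63)+hi=7(85)=148

Yes: 63+85=148


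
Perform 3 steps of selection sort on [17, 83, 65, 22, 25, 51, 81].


Initial: [17, 83, 65, 22, 25, 51, 81]
Step 1: min=17 at 0
  Swap: [17, 83, 65, 22, 25, 51, 81]
Step 2: min=22 at 3
  Swap: [17, 22, 65, 83, 25, 51, 81]
Step 3: min=25 at 4
  Swap: [17, 22, 25, 83, 65, 51, 81]

After 3 steps: [17, 22, 25, 83, 65, 51, 81]


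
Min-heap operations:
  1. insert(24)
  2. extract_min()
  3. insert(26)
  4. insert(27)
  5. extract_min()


insert(24) -> [24]
extract_min()->24, []
insert(26) -> [26]
insert(27) -> [26, 27]
extract_min()->26, [27]

Final heap: [27]


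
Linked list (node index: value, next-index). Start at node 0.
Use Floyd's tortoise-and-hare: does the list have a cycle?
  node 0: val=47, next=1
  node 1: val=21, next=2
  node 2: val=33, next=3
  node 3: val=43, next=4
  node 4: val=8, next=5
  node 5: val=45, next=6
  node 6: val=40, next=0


Floyd's tortoise (slow, +1) and hare (fast, +2):
  init: slow=0, fast=0
  step 1: slow=1, fast=2
  step 2: slow=2, fast=4
  step 3: slow=3, fast=6
  step 4: slow=4, fast=1
  step 5: slow=5, fast=3
  step 6: slow=6, fast=5
  step 7: slow=0, fast=0
  slow == fast at node 0: cycle detected

Cycle: yes


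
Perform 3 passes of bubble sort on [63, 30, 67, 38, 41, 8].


Initial: [63, 30, 67, 38, 41, 8]
Pass 1: [30, 63, 38, 41, 8, 67] (4 swaps)
Pass 2: [30, 38, 41, 8, 63, 67] (3 swaps)
Pass 3: [30, 38, 8, 41, 63, 67] (1 swaps)

After 3 passes: [30, 38, 8, 41, 63, 67]


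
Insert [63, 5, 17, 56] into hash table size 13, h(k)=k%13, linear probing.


Insert 63: h=11 -> slot 11
Insert 5: h=5 -> slot 5
Insert 17: h=4 -> slot 4
Insert 56: h=4, 2 probes -> slot 6

Table: [None, None, None, None, 17, 5, 56, None, None, None, None, 63, None]


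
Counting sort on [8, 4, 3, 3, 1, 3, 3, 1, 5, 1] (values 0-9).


Input: [8, 4, 3, 3, 1, 3, 3, 1, 5, 1]
Counts: [0, 3, 0, 4, 1, 1, 0, 0, 1, 0]

Sorted: [1, 1, 1, 3, 3, 3, 3, 4, 5, 8]


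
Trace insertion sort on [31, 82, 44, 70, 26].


Initial: [31, 82, 44, 70, 26]
Insert 82: [31, 82, 44, 70, 26]
Insert 44: [31, 44, 82, 70, 26]
Insert 70: [31, 44, 70, 82, 26]
Insert 26: [26, 31, 44, 70, 82]

Sorted: [26, 31, 44, 70, 82]


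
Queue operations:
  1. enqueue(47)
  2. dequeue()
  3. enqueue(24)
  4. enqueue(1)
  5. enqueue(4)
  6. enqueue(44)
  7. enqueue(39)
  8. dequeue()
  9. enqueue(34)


enqueue(47) -> [47]
dequeue()->47, []
enqueue(24) -> [24]
enqueue(1) -> [24, 1]
enqueue(4) -> [24, 1, 4]
enqueue(44) -> [24, 1, 4, 44]
enqueue(39) -> [24, 1, 4, 44, 39]
dequeue()->24, [1, 4, 44, 39]
enqueue(34) -> [1, 4, 44, 39, 34]

Final queue: [1, 4, 44, 39, 34]


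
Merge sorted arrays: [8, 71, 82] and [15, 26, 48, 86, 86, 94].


Take 8 from A
Take 15 from B
Take 26 from B
Take 48 from B
Take 71 from A
Take 82 from A

Merged: [8, 15, 26, 48, 71, 82, 86, 86, 94]


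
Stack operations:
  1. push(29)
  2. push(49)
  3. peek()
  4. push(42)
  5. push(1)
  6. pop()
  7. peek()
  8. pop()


push(29) -> [29]
push(49) -> [29, 49]
peek()->49
push(42) -> [29, 49, 42]
push(1) -> [29, 49, 42, 1]
pop()->1, [29, 49, 42]
peek()->42
pop()->42, [29, 49]

Final stack: [29, 49]


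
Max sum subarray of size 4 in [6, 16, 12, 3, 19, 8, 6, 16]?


[0:4]: 37
[1:5]: 50
[2:6]: 42
[3:7]: 36
[4:8]: 49

Max: 50 at [1:5]


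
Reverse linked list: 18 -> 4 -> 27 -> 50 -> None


Step 1: curr=18, set curr.next=prev(None) | reversed so far: 18
Step 2: curr=4, set curr.next=prev(18) | reversed so far: 4 -> 18
Step 3: curr=27, set curr.next=prev(4) | reversed so far: 27 -> 4 -> 18
Step 4: curr=50, set curr.next=prev(27) | reversed so far: 50 -> 27 -> 4 -> 18

50 -> 27 -> 4 -> 18 -> None


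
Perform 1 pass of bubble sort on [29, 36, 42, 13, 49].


Initial: [29, 36, 42, 13, 49]
Pass 1: [29, 36, 13, 42, 49] (1 swaps)

After 1 pass: [29, 36, 13, 42, 49]


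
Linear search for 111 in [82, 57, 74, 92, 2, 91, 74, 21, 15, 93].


i=0: 82!=111
i=1: 57!=111
i=2: 74!=111
i=3: 92!=111
i=4: 2!=111
i=5: 91!=111
i=6: 74!=111
i=7: 21!=111
i=8: 15!=111
i=9: 93!=111

Not found, 10 comps


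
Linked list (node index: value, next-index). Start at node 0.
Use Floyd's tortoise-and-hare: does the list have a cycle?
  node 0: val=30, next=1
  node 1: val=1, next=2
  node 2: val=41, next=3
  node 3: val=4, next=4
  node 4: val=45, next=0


Floyd's tortoise (slow, +1) and hare (fast, +2):
  init: slow=0, fast=0
  step 1: slow=1, fast=2
  step 2: slow=2, fast=4
  step 3: slow=3, fast=1
  step 4: slow=4, fast=3
  step 5: slow=0, fast=0
  slow == fast at node 0: cycle detected

Cycle: yes


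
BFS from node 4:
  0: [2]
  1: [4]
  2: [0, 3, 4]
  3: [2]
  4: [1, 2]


Visit 4, enqueue [1, 2]
Visit 1, enqueue []
Visit 2, enqueue [0, 3]
Visit 0, enqueue []
Visit 3, enqueue []

BFS order: [4, 1, 2, 0, 3]


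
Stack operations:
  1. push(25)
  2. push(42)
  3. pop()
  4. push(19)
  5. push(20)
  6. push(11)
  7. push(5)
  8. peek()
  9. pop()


push(25) -> [25]
push(42) -> [25, 42]
pop()->42, [25]
push(19) -> [25, 19]
push(20) -> [25, 19, 20]
push(11) -> [25, 19, 20, 11]
push(5) -> [25, 19, 20, 11, 5]
peek()->5
pop()->5, [25, 19, 20, 11]

Final stack: [25, 19, 20, 11]


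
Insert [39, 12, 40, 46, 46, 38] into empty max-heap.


Insert 39: [39]
Insert 12: [39, 12]
Insert 40: [40, 12, 39]
Insert 46: [46, 40, 39, 12]
Insert 46: [46, 46, 39, 12, 40]
Insert 38: [46, 46, 39, 12, 40, 38]

Final heap: [46, 46, 39, 12, 40, 38]


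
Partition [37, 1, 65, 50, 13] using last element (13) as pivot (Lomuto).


Pivot: 13
  1 <= 13: swap -> [1, 37, 65, 50, 13]
Place pivot at 1: [1, 13, 65, 50, 37]

Partitioned: [1, 13, 65, 50, 37]


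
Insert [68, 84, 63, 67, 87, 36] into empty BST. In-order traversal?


Insert 68: root
Insert 84: R from 68
Insert 63: L from 68
Insert 67: L from 68 -> R from 63
Insert 87: R from 68 -> R from 84
Insert 36: L from 68 -> L from 63

In-order: [36, 63, 67, 68, 84, 87]


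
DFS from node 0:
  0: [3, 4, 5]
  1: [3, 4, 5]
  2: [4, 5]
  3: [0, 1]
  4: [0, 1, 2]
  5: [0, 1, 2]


Visit 0, push [5, 4, 3]
Visit 3, push [1]
Visit 1, push [5, 4]
Visit 4, push [2]
Visit 2, push [5]
Visit 5, push []

DFS order: [0, 3, 1, 4, 2, 5]


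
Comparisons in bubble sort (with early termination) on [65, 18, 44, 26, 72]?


Algorithm: bubble sort (with early termination)
Input: [65, 18, 44, 26, 72]
Sorted: [18, 26, 44, 65, 72]

9


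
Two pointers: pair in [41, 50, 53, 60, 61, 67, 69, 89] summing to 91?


lo=0(41)+hi=7(89)=130
lo=0(41)+hi=6(69)=110
lo=0(41)+hi=5(67)=108
lo=0(41)+hi=4(61)=102
lo=0(41)+hi=3(60)=101
lo=0(41)+hi=2(53)=94
lo=0(41)+hi=1(50)=91

Yes: 41+50=91


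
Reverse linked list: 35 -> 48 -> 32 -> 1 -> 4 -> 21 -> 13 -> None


Step 1: curr=35, set curr.next=prev(None) | reversed so far: 35
Step 2: curr=48, set curr.next=prev(35) | reversed so far: 48 -> 35
Step 3: curr=32, set curr.next=prev(48) | reversed so far: 32 -> 48 -> 35
Step 4: curr=1, set curr.next=prev(32) | reversed so far: 1 -> 32 -> 48 -> 35
Step 5: curr=4, set curr.next=prev(1) | reversed so far: 4 -> 1 -> 32 -> 48 -> 35
Step 6: curr=21, set curr.next=prev(4) | reversed so far: 21 -> 4 -> 1 -> 32 -> 48 -> 35
Step 7: curr=13, set curr.next=prev(21) | reversed so far: 13 -> 21 -> 4 -> 1 -> 32 -> 48 -> 35

13 -> 21 -> 4 -> 1 -> 32 -> 48 -> 35 -> None


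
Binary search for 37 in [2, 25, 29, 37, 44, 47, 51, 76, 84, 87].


Step 1: lo=0, hi=9, mid=4, val=44
Step 2: lo=0, hi=3, mid=1, val=25
Step 3: lo=2, hi=3, mid=2, val=29
Step 4: lo=3, hi=3, mid=3, val=37

Found at index 3


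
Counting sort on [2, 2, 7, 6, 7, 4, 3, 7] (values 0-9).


Input: [2, 2, 7, 6, 7, 4, 3, 7]
Counts: [0, 0, 2, 1, 1, 0, 1, 3, 0, 0]

Sorted: [2, 2, 3, 4, 6, 7, 7, 7]


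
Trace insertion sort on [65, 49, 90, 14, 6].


Initial: [65, 49, 90, 14, 6]
Insert 49: [49, 65, 90, 14, 6]
Insert 90: [49, 65, 90, 14, 6]
Insert 14: [14, 49, 65, 90, 6]
Insert 6: [6, 14, 49, 65, 90]

Sorted: [6, 14, 49, 65, 90]


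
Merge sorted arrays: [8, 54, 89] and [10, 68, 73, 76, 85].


Take 8 from A
Take 10 from B
Take 54 from A
Take 68 from B
Take 73 from B
Take 76 from B
Take 85 from B

Merged: [8, 10, 54, 68, 73, 76, 85, 89]


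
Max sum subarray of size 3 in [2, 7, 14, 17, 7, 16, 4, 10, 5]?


[0:3]: 23
[1:4]: 38
[2:5]: 38
[3:6]: 40
[4:7]: 27
[5:8]: 30
[6:9]: 19

Max: 40 at [3:6]


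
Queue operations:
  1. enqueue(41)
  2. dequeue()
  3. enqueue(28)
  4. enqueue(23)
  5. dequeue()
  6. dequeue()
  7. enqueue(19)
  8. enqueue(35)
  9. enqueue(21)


enqueue(41) -> [41]
dequeue()->41, []
enqueue(28) -> [28]
enqueue(23) -> [28, 23]
dequeue()->28, [23]
dequeue()->23, []
enqueue(19) -> [19]
enqueue(35) -> [19, 35]
enqueue(21) -> [19, 35, 21]

Final queue: [19, 35, 21]


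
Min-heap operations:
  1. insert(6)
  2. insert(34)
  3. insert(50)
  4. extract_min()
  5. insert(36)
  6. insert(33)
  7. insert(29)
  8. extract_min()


insert(6) -> [6]
insert(34) -> [6, 34]
insert(50) -> [6, 34, 50]
extract_min()->6, [34, 50]
insert(36) -> [34, 50, 36]
insert(33) -> [33, 34, 36, 50]
insert(29) -> [29, 33, 36, 50, 34]
extract_min()->29, [33, 34, 36, 50]

Final heap: [33, 34, 36, 50]


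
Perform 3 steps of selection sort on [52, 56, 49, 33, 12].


Initial: [52, 56, 49, 33, 12]
Step 1: min=12 at 4
  Swap: [12, 56, 49, 33, 52]
Step 2: min=33 at 3
  Swap: [12, 33, 49, 56, 52]
Step 3: min=49 at 2
  Swap: [12, 33, 49, 56, 52]

After 3 steps: [12, 33, 49, 56, 52]


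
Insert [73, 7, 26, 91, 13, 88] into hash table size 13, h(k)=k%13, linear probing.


Insert 73: h=8 -> slot 8
Insert 7: h=7 -> slot 7
Insert 26: h=0 -> slot 0
Insert 91: h=0, 1 probes -> slot 1
Insert 13: h=0, 2 probes -> slot 2
Insert 88: h=10 -> slot 10

Table: [26, 91, 13, None, None, None, None, 7, 73, None, 88, None, None]


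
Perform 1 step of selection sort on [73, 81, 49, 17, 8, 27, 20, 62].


Initial: [73, 81, 49, 17, 8, 27, 20, 62]
Step 1: min=8 at 4
  Swap: [8, 81, 49, 17, 73, 27, 20, 62]

After 1 step: [8, 81, 49, 17, 73, 27, 20, 62]


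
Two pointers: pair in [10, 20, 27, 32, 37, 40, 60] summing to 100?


lo=0(10)+hi=6(60)=70
lo=1(20)+hi=6(60)=80
lo=2(27)+hi=6(60)=87
lo=3(32)+hi=6(60)=92
lo=4(37)+hi=6(60)=97
lo=5(40)+hi=6(60)=100

Yes: 40+60=100


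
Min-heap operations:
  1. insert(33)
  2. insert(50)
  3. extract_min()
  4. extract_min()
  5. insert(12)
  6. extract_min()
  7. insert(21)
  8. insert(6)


insert(33) -> [33]
insert(50) -> [33, 50]
extract_min()->33, [50]
extract_min()->50, []
insert(12) -> [12]
extract_min()->12, []
insert(21) -> [21]
insert(6) -> [6, 21]

Final heap: [6, 21]


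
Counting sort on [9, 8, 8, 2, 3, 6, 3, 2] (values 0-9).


Input: [9, 8, 8, 2, 3, 6, 3, 2]
Counts: [0, 0, 2, 2, 0, 0, 1, 0, 2, 1]

Sorted: [2, 2, 3, 3, 6, 8, 8, 9]


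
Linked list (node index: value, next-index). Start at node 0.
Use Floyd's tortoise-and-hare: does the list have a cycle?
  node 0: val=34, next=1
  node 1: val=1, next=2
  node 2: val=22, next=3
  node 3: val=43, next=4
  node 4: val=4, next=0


Floyd's tortoise (slow, +1) and hare (fast, +2):
  init: slow=0, fast=0
  step 1: slow=1, fast=2
  step 2: slow=2, fast=4
  step 3: slow=3, fast=1
  step 4: slow=4, fast=3
  step 5: slow=0, fast=0
  slow == fast at node 0: cycle detected

Cycle: yes


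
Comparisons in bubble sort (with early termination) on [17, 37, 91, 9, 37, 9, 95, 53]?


Algorithm: bubble sort (with early termination)
Input: [17, 37, 91, 9, 37, 9, 95, 53]
Sorted: [9, 9, 17, 37, 37, 53, 91, 95]

25


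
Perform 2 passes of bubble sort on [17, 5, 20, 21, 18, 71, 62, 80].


Initial: [17, 5, 20, 21, 18, 71, 62, 80]
Pass 1: [5, 17, 20, 18, 21, 62, 71, 80] (3 swaps)
Pass 2: [5, 17, 18, 20, 21, 62, 71, 80] (1 swaps)

After 2 passes: [5, 17, 18, 20, 21, 62, 71, 80]


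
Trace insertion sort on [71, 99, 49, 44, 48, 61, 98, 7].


Initial: [71, 99, 49, 44, 48, 61, 98, 7]
Insert 99: [71, 99, 49, 44, 48, 61, 98, 7]
Insert 49: [49, 71, 99, 44, 48, 61, 98, 7]
Insert 44: [44, 49, 71, 99, 48, 61, 98, 7]
Insert 48: [44, 48, 49, 71, 99, 61, 98, 7]
Insert 61: [44, 48, 49, 61, 71, 99, 98, 7]
Insert 98: [44, 48, 49, 61, 71, 98, 99, 7]
Insert 7: [7, 44, 48, 49, 61, 71, 98, 99]

Sorted: [7, 44, 48, 49, 61, 71, 98, 99]
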